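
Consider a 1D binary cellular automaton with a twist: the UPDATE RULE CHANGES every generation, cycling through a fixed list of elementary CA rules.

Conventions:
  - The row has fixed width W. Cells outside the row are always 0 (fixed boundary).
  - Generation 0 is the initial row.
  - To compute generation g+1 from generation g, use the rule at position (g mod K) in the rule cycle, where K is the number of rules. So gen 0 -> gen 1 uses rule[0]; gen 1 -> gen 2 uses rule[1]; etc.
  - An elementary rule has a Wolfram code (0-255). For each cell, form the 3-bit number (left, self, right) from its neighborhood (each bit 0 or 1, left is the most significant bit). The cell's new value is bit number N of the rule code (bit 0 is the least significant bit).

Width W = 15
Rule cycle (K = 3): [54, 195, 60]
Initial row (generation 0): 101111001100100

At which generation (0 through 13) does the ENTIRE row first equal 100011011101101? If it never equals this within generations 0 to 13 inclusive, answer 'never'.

Gen 0: 101111001100100
Gen 1 (rule 54): 110000110011110
Gen 2 (rule 195): 010111010101110
Gen 3 (rule 60): 011100111111001
Gen 4 (rule 54): 100011000000111
Gen 5 (rule 195): 001101011111011
Gen 6 (rule 60): 001011110000110
Gen 7 (rule 54): 011100001001001
Gen 8 (rule 195): 101101110010010
Gen 9 (rule 60): 111011001011011
Gen 10 (rule 54): 000100111100100
Gen 11 (rule 195): 111001011101001
Gen 12 (rule 60): 100101110011101
Gen 13 (rule 54): 111110001100011

Answer: never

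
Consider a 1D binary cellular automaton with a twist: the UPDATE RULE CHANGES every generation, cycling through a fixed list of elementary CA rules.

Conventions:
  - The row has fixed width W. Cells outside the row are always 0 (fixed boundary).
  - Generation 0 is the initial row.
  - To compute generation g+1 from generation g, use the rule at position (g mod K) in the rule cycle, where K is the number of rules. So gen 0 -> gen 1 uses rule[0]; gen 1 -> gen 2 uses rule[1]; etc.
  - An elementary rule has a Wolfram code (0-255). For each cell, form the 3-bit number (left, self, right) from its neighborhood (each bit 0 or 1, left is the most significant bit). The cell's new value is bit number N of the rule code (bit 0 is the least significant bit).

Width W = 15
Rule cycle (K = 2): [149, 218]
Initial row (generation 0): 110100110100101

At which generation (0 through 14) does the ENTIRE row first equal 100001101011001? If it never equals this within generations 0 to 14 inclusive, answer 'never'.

Gen 0: 110100110100101
Gen 1 (rule 149): 000110000110101
Gen 2 (rule 218): 001111001110000
Gen 3 (rule 149): 100110100101111
Gen 4 (rule 218): 011110011001111
Gen 5 (rule 149): 001101000100110
Gen 6 (rule 218): 011100101011111
Gen 7 (rule 149): 001010101001110
Gen 8 (rule 218): 010000000111111
Gen 9 (rule 149): 011111110011110
Gen 10 (rule 218): 111111111111111
Gen 11 (rule 149): 011111111111110
Gen 12 (rule 218): 111111111111111
Gen 13 (rule 149): 011111111111110
Gen 14 (rule 218): 111111111111111

Answer: never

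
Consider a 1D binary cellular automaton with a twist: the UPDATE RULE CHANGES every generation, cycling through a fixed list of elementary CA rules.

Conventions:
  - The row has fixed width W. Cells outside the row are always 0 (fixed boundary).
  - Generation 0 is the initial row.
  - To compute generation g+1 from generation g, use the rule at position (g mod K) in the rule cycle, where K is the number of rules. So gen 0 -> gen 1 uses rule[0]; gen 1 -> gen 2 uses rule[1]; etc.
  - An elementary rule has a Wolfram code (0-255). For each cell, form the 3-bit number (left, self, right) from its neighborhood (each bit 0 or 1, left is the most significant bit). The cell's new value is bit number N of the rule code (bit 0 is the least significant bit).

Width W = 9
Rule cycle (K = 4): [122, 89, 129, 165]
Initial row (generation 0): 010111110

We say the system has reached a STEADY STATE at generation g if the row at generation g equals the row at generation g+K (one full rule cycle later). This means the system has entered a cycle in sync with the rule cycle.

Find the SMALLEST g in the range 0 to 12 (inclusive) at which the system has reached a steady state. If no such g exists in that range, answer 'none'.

Answer: none

Derivation:
Gen 0: 010111110
Gen 1 (rule 122): 101100011
Gen 2 (rule 89): 001111011
Gen 3 (rule 129): 100110000
Gen 4 (rule 165): 100000111
Gen 5 (rule 122): 010001101
Gen 6 (rule 89): 001101100
Gen 7 (rule 129): 100000001
Gen 8 (rule 165): 101111101
Gen 9 (rule 122): 011000110
Gen 10 (rule 89): 011110111
Gen 11 (rule 129): 001100010
Gen 12 (rule 165): 100001010
Gen 13 (rule 122): 010010101
Gen 14 (rule 89): 001000000
Gen 15 (rule 129): 100011111
Gen 16 (rule 165): 101001110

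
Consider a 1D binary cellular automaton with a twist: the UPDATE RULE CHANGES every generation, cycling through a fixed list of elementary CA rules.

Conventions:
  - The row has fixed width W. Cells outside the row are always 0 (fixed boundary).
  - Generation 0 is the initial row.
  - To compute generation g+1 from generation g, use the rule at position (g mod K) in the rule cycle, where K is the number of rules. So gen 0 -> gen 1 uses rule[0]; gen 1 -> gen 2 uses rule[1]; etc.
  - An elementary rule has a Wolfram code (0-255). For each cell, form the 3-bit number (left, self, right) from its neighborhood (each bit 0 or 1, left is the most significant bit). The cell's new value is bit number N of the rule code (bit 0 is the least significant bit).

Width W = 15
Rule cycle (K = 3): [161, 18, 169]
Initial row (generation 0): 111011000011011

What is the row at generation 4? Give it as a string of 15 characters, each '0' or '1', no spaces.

Gen 0: 111011000011011
Gen 1 (rule 161): 010100011000100
Gen 2 (rule 18): 100010100101010
Gen 3 (rule 169): 001001000010100
Gen 4 (rule 161): 100000011001001

Answer: 100000011001001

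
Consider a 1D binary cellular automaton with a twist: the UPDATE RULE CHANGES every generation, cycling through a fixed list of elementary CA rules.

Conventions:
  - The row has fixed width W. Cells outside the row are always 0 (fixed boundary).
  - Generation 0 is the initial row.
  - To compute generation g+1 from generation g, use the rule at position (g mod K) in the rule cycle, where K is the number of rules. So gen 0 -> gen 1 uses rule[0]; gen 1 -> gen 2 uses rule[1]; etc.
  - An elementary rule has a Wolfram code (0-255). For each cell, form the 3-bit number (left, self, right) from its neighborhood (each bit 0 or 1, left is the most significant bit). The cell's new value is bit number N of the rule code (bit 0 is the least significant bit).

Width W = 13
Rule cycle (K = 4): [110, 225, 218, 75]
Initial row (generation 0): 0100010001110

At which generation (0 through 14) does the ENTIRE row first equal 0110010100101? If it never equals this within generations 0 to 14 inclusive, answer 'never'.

Answer: never

Derivation:
Gen 0: 0100010001110
Gen 1 (rule 110): 1100110011010
Gen 2 (rule 225): 0100010001100
Gen 3 (rule 218): 1010101011110
Gen 4 (rule 75): 0000000010010
Gen 5 (rule 110): 0000000110110
Gen 6 (rule 225): 1111110011010
Gen 7 (rule 218): 1111111111001
Gen 8 (rule 75): 1000000001010
Gen 9 (rule 110): 1000000011110
Gen 10 (rule 225): 0011111001110
Gen 11 (rule 218): 0111111111111
Gen 12 (rule 75): 1100000000001
Gen 13 (rule 110): 1100000000011
Gen 14 (rule 225): 0101111111001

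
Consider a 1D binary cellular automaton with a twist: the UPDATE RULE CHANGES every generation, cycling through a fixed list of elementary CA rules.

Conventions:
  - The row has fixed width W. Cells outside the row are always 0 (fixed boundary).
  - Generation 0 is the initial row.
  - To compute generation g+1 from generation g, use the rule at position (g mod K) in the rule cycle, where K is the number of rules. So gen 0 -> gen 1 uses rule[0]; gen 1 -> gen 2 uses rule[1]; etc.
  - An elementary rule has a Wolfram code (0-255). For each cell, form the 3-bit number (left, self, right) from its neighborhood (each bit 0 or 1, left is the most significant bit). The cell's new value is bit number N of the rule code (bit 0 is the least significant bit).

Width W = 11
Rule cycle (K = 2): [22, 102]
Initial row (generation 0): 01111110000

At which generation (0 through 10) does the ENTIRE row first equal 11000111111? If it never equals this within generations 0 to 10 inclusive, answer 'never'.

Gen 0: 01111110000
Gen 1 (rule 22): 10000001000
Gen 2 (rule 102): 10000011000
Gen 3 (rule 22): 11000100100
Gen 4 (rule 102): 01001101100
Gen 5 (rule 22): 11110000010
Gen 6 (rule 102): 00010000110
Gen 7 (rule 22): 00111001001
Gen 8 (rule 102): 01001011011
Gen 9 (rule 22): 11111000000
Gen 10 (rule 102): 00001000000

Answer: never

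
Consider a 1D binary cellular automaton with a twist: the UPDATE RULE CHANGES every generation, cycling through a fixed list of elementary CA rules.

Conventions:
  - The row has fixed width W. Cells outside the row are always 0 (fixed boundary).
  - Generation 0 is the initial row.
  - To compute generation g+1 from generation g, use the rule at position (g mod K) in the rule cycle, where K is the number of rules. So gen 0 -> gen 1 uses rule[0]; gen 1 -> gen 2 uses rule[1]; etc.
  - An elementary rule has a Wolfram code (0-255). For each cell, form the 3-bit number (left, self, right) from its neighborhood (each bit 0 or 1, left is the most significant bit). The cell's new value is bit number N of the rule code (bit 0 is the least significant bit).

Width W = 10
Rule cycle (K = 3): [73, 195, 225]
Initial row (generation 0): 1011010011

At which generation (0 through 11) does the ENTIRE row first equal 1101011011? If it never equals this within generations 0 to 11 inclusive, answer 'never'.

Answer: never

Derivation:
Gen 0: 1011010011
Gen 1 (rule 73): 0011000011
Gen 2 (rule 195): 1101011101
Gen 3 (rule 225): 0110101110
Gen 4 (rule 73): 0110001010
Gen 5 (rule 195): 1010110000
Gen 6 (rule 225): 0101010111
Gen 7 (rule 73): 0000000101
Gen 8 (rule 195): 1111111000
Gen 9 (rule 225): 0111111011
Gen 10 (rule 73): 0100001011
Gen 11 (rule 195): 1001110001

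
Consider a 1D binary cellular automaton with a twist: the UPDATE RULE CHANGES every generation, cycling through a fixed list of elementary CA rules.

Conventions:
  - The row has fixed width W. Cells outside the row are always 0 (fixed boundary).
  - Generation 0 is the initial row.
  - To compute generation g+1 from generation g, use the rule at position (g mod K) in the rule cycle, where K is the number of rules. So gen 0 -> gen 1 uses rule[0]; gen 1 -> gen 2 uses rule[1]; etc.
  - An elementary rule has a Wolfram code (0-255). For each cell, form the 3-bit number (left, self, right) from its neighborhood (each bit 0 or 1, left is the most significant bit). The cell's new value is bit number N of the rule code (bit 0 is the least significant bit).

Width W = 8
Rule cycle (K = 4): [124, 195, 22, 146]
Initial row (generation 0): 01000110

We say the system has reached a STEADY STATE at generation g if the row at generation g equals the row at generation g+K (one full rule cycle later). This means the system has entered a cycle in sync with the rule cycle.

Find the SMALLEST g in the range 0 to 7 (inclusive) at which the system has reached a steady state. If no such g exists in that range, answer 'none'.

Gen 0: 01000110
Gen 1 (rule 124): 01100111
Gen 2 (rule 195): 10101011
Gen 3 (rule 22): 10101000
Gen 4 (rule 146): 00000100
Gen 5 (rule 124): 00000110
Gen 6 (rule 195): 11111010
Gen 7 (rule 22): 00000011
Gen 8 (rule 146): 00000100
Gen 9 (rule 124): 00000110
Gen 10 (rule 195): 11111010
Gen 11 (rule 22): 00000011

Answer: 4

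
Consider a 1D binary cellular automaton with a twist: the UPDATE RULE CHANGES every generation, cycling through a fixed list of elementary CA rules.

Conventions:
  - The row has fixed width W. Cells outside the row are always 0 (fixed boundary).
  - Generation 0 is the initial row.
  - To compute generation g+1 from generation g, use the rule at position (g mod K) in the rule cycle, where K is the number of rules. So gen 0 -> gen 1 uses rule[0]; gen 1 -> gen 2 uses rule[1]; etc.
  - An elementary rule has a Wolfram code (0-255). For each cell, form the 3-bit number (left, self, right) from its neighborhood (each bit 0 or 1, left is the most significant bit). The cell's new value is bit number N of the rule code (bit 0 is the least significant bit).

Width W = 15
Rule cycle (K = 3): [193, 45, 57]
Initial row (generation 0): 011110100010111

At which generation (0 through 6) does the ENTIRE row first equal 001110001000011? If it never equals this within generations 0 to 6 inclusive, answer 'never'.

Answer: 1

Derivation:
Gen 0: 011110100010111
Gen 1 (rule 193): 001110001000011
Gen 2 (rule 45): 101000101011010
Gen 3 (rule 57): 010110010110101
Gen 4 (rule 193): 000010000010000
Gen 5 (rule 45): 111010111010111
Gen 6 (rule 57): 100101100101100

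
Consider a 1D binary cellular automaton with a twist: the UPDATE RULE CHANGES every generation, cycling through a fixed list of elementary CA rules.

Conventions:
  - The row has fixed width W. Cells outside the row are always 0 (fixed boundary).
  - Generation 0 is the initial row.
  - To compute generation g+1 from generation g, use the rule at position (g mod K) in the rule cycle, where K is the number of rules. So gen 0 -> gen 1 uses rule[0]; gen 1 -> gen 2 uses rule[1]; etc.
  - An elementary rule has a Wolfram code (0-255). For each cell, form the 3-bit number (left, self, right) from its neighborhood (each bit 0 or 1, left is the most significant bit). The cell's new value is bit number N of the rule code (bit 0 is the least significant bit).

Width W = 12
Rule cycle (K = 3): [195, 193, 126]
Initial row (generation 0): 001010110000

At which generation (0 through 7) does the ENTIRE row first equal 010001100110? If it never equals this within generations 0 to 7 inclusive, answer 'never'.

Answer: never

Derivation:
Gen 0: 001010110000
Gen 1 (rule 195): 110000010111
Gen 2 (rule 193): 010111000011
Gen 3 (rule 126): 111101100111
Gen 4 (rule 195): 011100101011
Gen 5 (rule 193): 001100000001
Gen 6 (rule 126): 011110000011
Gen 7 (rule 195): 101110111101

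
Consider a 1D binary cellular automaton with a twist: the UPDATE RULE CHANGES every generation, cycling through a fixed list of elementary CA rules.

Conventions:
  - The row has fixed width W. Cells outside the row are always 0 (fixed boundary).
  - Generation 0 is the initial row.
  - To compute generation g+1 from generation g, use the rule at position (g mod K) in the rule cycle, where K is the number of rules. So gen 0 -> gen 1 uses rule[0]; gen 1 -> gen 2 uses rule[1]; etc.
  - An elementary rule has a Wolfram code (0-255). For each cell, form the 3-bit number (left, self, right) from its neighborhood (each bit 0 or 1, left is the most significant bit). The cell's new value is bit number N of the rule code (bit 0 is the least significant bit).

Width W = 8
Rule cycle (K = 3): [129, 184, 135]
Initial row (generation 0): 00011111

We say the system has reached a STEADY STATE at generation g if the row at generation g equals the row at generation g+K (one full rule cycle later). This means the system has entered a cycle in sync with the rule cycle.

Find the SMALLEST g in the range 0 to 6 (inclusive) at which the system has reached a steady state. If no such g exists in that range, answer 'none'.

Answer: none

Derivation:
Gen 0: 00011111
Gen 1 (rule 129): 11001110
Gen 2 (rule 184): 10101101
Gen 3 (rule 135): 10100001
Gen 4 (rule 129): 00001100
Gen 5 (rule 184): 00001010
Gen 6 (rule 135): 11111010
Gen 7 (rule 129): 01110000
Gen 8 (rule 184): 01101000
Gen 9 (rule 135): 10001011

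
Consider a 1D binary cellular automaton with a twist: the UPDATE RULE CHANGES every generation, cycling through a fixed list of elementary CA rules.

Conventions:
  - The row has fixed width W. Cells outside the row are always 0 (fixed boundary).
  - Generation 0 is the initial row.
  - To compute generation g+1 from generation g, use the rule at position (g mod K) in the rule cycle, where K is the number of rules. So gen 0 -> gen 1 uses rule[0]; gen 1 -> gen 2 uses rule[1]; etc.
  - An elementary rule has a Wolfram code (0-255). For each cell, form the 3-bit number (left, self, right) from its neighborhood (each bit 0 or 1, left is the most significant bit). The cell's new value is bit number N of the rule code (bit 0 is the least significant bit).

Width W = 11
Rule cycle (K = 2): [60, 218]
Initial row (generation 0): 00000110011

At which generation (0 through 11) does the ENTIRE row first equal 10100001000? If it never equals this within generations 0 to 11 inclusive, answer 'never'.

Gen 0: 00000110011
Gen 1 (rule 60): 00000101010
Gen 2 (rule 218): 00001000001
Gen 3 (rule 60): 00001100001
Gen 4 (rule 218): 00011110010
Gen 5 (rule 60): 00010001011
Gen 6 (rule 218): 00101010011
Gen 7 (rule 60): 00111111010
Gen 8 (rule 218): 01111111001
Gen 9 (rule 60): 01000000101
Gen 10 (rule 218): 10100001000
Gen 11 (rule 60): 11110001100

Answer: 10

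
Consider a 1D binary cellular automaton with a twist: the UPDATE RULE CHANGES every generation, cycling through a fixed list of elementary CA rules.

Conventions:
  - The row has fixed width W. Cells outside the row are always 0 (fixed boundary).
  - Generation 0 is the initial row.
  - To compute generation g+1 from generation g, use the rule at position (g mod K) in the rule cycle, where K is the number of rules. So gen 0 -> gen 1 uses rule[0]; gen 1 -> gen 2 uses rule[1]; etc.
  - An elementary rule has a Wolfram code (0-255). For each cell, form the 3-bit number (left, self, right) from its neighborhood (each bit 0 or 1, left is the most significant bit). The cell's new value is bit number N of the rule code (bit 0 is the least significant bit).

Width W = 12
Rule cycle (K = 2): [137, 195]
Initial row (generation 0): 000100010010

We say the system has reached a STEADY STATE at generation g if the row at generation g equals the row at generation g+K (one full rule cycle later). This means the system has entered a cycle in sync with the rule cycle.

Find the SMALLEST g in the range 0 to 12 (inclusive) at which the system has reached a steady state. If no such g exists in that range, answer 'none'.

Gen 0: 000100010010
Gen 1 (rule 137): 110001000000
Gen 2 (rule 195): 010110011111
Gen 3 (rule 137): 000100011110
Gen 4 (rule 195): 111001101110
Gen 5 (rule 137): 110001001100
Gen 6 (rule 195): 010110010101
Gen 7 (rule 137): 000100000000
Gen 8 (rule 195): 111001111111
Gen 9 (rule 137): 110001111110
Gen 10 (rule 195): 010110111110
Gen 11 (rule 137): 000100111100
Gen 12 (rule 195): 111001011101
Gen 13 (rule 137): 110000011000
Gen 14 (rule 195): 010111101011

Answer: none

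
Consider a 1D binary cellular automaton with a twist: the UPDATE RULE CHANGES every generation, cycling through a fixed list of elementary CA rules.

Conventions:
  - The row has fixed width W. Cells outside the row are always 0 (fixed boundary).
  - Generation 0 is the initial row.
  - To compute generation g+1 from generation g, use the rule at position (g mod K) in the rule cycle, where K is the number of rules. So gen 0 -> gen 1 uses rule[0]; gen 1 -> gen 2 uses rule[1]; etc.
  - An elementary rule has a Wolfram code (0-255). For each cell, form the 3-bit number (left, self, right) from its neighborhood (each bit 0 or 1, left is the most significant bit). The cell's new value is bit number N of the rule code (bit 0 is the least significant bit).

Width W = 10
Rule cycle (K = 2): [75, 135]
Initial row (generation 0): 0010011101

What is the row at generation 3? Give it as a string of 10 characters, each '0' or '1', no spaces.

Gen 0: 0010011101
Gen 1 (rule 75): 1100110100
Gen 2 (rule 135): 0001000101
Gen 3 (rule 75): 1110011000

Answer: 1110011000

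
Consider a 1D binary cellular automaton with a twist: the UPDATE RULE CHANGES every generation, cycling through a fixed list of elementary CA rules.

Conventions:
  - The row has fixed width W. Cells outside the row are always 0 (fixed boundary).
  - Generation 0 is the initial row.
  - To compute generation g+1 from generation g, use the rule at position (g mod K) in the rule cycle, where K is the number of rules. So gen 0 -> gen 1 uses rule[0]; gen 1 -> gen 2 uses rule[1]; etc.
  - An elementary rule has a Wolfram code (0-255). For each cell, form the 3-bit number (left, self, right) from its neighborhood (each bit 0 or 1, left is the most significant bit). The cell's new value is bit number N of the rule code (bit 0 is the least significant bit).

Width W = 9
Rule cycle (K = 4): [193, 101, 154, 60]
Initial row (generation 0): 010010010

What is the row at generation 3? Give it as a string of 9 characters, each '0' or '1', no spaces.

Answer: 111111110

Derivation:
Gen 0: 010010010
Gen 1 (rule 193): 000000000
Gen 2 (rule 101): 111111111
Gen 3 (rule 154): 111111110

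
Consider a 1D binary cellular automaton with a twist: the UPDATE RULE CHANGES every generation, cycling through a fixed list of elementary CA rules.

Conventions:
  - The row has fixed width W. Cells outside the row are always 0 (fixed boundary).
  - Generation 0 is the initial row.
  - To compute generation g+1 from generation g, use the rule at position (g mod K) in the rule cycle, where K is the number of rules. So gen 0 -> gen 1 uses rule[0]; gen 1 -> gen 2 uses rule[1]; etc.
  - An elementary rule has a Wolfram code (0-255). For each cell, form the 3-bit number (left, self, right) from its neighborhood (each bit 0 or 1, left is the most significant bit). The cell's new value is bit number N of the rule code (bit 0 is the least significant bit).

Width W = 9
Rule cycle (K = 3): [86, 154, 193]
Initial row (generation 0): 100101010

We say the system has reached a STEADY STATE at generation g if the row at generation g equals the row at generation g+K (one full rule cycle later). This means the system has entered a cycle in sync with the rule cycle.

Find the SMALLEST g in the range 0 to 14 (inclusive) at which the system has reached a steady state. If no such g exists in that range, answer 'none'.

Gen 0: 100101010
Gen 1 (rule 86): 111101011
Gen 2 (rule 154): 111000010
Gen 3 (rule 193): 011011000
Gen 4 (rule 86): 101001100
Gen 5 (rule 154): 000111010
Gen 6 (rule 193): 110011000
Gen 7 (rule 86): 011101100
Gen 8 (rule 154): 111001010
Gen 9 (rule 193): 011000000
Gen 10 (rule 86): 101100000
Gen 11 (rule 154): 001010000
Gen 12 (rule 193): 100000111
Gen 13 (rule 86): 110001001
Gen 14 (rule 154): 101010110
Gen 15 (rule 193): 000000010
Gen 16 (rule 86): 000000111
Gen 17 (rule 154): 000001110

Answer: none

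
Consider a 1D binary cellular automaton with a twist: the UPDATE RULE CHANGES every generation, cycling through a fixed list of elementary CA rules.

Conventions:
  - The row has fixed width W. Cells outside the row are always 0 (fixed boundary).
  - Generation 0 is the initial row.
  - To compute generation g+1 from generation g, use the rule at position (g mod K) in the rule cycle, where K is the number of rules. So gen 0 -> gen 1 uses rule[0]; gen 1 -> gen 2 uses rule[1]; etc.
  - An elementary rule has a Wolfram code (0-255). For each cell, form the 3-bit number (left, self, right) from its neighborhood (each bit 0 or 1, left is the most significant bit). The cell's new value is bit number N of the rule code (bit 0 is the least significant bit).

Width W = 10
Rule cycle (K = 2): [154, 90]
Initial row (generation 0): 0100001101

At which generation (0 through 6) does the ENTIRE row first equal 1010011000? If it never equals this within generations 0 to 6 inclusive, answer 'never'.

Gen 0: 0100001101
Gen 1 (rule 154): 1010011000
Gen 2 (rule 90): 0001111100
Gen 3 (rule 154): 0011111010
Gen 4 (rule 90): 0110001001
Gen 5 (rule 154): 1101010110
Gen 6 (rule 90): 1100000111

Answer: 1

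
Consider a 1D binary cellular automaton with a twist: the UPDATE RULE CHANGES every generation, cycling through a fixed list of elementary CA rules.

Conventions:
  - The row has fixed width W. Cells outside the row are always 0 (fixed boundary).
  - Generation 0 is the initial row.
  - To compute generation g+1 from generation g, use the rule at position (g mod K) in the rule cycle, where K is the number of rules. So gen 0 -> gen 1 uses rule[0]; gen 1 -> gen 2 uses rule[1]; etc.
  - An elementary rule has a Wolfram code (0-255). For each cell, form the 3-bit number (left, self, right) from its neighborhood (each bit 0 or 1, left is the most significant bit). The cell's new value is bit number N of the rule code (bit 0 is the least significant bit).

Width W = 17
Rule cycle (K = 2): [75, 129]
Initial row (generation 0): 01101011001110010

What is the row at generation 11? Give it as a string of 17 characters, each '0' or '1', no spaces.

Answer: 11010111000001010

Derivation:
Gen 0: 01101011001110010
Gen 1 (rule 75): 11100011011010100
Gen 2 (rule 129): 01001000000000001
Gen 3 (rule 75): 10010011111111110
Gen 4 (rule 129): 00000001111111100
Gen 5 (rule 75): 11111111000000101
Gen 6 (rule 129): 01111110011110000
Gen 7 (rule 75): 11000010110010111
Gen 8 (rule 129): 00011000000000010
Gen 9 (rule 75): 11111011111111100
Gen 10 (rule 129): 01110001111111001
Gen 11 (rule 75): 11010111000001010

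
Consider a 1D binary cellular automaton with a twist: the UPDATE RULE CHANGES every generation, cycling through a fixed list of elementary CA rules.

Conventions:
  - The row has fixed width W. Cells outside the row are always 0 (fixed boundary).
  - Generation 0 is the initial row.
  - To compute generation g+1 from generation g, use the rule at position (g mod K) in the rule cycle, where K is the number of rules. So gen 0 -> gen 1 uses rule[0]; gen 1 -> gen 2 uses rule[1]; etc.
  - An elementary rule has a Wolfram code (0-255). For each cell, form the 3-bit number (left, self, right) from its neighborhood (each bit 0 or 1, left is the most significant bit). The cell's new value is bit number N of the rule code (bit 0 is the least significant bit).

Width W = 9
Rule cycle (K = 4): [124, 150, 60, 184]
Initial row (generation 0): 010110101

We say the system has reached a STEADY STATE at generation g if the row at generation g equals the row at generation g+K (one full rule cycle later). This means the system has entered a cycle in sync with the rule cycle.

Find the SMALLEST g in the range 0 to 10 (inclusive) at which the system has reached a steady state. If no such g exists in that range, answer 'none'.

Gen 0: 010110101
Gen 1 (rule 124): 011111111
Gen 2 (rule 150): 101111110
Gen 3 (rule 60): 111000001
Gen 4 (rule 184): 110100000
Gen 5 (rule 124): 111110000
Gen 6 (rule 150): 011101000
Gen 7 (rule 60): 010011100
Gen 8 (rule 184): 001011010
Gen 9 (rule 124): 001111111
Gen 10 (rule 150): 010111110
Gen 11 (rule 60): 011100001
Gen 12 (rule 184): 011010000
Gen 13 (rule 124): 011111000
Gen 14 (rule 150): 101110100

Answer: none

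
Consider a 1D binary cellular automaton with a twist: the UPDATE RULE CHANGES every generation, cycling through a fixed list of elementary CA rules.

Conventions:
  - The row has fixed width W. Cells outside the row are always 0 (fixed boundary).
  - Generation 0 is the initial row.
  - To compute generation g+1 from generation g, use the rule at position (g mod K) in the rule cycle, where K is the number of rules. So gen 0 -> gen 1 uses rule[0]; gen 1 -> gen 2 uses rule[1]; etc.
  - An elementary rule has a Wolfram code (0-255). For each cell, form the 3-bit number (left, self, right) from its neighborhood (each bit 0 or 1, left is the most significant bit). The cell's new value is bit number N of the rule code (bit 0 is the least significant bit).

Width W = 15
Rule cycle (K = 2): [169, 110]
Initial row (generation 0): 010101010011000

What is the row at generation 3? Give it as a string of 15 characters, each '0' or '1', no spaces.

Gen 0: 010101010011000
Gen 1 (rule 169): 001010100010011
Gen 2 (rule 110): 011111100110111
Gen 3 (rule 169): 011111000101110

Answer: 011111000101110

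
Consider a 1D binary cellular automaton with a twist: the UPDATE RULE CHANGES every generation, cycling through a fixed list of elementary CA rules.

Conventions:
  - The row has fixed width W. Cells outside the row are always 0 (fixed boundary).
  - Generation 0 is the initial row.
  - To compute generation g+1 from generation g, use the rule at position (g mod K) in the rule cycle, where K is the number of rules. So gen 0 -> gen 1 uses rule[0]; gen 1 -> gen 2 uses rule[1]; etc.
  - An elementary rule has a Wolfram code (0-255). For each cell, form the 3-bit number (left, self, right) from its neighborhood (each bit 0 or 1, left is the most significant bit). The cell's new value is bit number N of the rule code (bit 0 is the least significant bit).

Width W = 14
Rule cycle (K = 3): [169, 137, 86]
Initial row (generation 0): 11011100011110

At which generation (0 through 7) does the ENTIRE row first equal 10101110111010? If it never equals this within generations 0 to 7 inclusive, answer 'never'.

Gen 0: 11011100011110
Gen 1 (rule 169): 10111001011100
Gen 2 (rule 137): 00110000011001
Gen 3 (rule 86): 01011000101111
Gen 4 (rule 169): 00110010011110
Gen 5 (rule 137): 10100000011100
Gen 6 (rule 86): 10110000100110
Gen 7 (rule 169): 01100110000100

Answer: never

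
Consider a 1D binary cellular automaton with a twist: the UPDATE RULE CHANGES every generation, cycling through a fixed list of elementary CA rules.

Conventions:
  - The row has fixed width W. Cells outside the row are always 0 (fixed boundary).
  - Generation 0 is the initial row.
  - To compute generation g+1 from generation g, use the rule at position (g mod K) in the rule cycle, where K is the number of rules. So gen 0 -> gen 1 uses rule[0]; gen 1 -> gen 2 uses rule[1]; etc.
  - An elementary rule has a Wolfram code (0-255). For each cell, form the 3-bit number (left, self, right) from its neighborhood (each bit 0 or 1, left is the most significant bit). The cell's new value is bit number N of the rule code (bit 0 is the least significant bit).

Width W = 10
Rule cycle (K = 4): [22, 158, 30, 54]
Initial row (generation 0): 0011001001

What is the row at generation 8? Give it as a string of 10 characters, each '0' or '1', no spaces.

Answer: 0011000111

Derivation:
Gen 0: 0011001001
Gen 1 (rule 22): 0100111111
Gen 2 (rule 158): 1111111110
Gen 3 (rule 30): 1000000001
Gen 4 (rule 54): 1100000011
Gen 5 (rule 22): 0010000100
Gen 6 (rule 158): 0111001110
Gen 7 (rule 30): 1100111001
Gen 8 (rule 54): 0011000111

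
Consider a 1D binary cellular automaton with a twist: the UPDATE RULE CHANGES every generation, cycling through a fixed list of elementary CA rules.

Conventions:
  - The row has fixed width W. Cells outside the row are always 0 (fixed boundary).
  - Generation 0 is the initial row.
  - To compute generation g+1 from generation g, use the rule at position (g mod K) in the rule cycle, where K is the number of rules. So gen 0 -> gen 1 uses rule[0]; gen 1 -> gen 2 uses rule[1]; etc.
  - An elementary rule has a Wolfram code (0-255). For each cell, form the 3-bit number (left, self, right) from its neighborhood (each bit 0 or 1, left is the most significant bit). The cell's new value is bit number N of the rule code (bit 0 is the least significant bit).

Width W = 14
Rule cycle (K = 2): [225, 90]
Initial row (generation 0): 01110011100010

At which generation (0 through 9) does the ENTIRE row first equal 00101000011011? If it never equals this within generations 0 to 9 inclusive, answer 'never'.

Gen 0: 01110011100010
Gen 1 (rule 225): 00110001101000
Gen 2 (rule 90): 01111011100100
Gen 3 (rule 225): 00111101100001
Gen 4 (rule 90): 01100101110010
Gen 5 (rule 225): 00100010110000
Gen 6 (rule 90): 01010100111000
Gen 7 (rule 225): 00101000011011
Gen 8 (rule 90): 01000100111011
Gen 9 (rule 225): 00010000011101

Answer: 7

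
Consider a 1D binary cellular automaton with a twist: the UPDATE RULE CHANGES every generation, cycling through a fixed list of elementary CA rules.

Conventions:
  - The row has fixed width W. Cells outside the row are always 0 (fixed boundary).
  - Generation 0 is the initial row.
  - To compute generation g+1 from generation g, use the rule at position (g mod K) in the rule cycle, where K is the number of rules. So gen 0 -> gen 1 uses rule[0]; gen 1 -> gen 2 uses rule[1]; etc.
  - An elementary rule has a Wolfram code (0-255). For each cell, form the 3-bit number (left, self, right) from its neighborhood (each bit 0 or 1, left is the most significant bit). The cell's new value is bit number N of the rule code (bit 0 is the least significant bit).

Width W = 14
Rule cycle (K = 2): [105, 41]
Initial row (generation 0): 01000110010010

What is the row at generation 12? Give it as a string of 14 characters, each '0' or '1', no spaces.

Answer: 00001000000001

Derivation:
Gen 0: 01000110010010
Gen 1 (rule 105): 00010110000000
Gen 2 (rule 41): 11001100111111
Gen 3 (rule 105): 11001100100001
Gen 4 (rule 41): 10001000001100
Gen 5 (rule 105): 00100011101101
Gen 6 (rule 41): 10001010011010
Gen 7 (rule 105): 00100100011100
Gen 8 (rule 41): 10000001010001
Gen 9 (rule 105): 00111100100100
Gen 10 (rule 41): 10100000000001
Gen 11 (rule 105): 01001111111100
Gen 12 (rule 41): 00001000000001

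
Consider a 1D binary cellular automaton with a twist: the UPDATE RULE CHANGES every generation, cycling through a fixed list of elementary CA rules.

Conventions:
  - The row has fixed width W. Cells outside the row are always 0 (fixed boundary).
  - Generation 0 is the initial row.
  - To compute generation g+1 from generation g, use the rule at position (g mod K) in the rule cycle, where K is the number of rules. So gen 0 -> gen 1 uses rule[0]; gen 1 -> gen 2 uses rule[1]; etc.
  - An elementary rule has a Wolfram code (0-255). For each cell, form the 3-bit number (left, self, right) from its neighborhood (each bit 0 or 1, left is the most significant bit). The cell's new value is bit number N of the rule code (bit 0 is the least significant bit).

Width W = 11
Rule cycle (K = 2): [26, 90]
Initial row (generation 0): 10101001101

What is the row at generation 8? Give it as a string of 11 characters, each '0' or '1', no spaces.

Gen 0: 10101001101
Gen 1 (rule 26): 00000111000
Gen 2 (rule 90): 00001101100
Gen 3 (rule 26): 00011001010
Gen 4 (rule 90): 00111110001
Gen 5 (rule 26): 01100001010
Gen 6 (rule 90): 11110010001
Gen 7 (rule 26): 10001101010
Gen 8 (rule 90): 01011100001

Answer: 01011100001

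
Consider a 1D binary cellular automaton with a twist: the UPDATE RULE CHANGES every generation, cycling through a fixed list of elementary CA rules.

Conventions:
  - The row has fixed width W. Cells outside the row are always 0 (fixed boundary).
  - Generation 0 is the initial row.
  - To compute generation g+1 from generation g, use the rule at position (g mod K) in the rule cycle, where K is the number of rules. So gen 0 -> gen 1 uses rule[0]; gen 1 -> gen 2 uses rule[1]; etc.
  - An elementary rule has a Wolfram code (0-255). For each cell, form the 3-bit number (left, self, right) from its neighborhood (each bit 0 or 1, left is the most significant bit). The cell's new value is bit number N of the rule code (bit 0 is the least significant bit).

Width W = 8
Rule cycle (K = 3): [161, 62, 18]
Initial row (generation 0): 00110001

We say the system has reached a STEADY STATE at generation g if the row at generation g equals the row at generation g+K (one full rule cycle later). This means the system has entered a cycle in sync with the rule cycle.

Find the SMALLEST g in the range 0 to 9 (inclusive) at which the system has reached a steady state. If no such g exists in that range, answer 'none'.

Gen 0: 00110001
Gen 1 (rule 161): 10000100
Gen 2 (rule 62): 11001110
Gen 3 (rule 18): 00110001
Gen 4 (rule 161): 10000100
Gen 5 (rule 62): 11001110
Gen 6 (rule 18): 00110001
Gen 7 (rule 161): 10000100
Gen 8 (rule 62): 11001110
Gen 9 (rule 18): 00110001
Gen 10 (rule 161): 10000100
Gen 11 (rule 62): 11001110
Gen 12 (rule 18): 00110001

Answer: 0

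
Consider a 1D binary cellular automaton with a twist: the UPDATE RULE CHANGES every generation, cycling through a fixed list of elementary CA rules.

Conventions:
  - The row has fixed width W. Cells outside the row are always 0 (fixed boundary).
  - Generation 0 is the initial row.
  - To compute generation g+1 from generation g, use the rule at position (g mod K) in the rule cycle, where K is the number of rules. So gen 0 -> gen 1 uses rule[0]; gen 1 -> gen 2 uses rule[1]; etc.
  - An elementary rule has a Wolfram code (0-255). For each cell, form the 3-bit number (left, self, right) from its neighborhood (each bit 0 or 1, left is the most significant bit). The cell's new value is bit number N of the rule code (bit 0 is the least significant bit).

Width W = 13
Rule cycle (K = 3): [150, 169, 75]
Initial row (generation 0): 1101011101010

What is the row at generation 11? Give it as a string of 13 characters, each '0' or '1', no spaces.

Answer: 1100110100010

Derivation:
Gen 0: 1101011101010
Gen 1 (rule 150): 0001001001011
Gen 2 (rule 169): 1100000000110
Gen 3 (rule 75): 1101111111110
Gen 4 (rule 150): 0000111111101
Gen 5 (rule 169): 1110111111010
Gen 6 (rule 75): 1010100001000
Gen 7 (rule 150): 1010110011100
Gen 8 (rule 169): 0101100011001
Gen 9 (rule 75): 1001101111010
Gen 10 (rule 150): 1110000110011
Gen 11 (rule 169): 1100110100010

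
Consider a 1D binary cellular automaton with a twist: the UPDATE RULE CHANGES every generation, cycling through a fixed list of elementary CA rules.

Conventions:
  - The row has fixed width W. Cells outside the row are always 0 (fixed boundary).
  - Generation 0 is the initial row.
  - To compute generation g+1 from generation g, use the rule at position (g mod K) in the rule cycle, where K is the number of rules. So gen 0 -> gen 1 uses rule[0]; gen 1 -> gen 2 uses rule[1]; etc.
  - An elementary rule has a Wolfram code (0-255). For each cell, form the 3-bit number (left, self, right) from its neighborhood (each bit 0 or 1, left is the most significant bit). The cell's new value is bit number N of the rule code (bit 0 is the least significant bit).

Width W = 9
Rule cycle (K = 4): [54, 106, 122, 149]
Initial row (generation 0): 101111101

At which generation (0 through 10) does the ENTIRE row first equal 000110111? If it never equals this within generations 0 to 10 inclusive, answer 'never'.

Gen 0: 101111101
Gen 1 (rule 54): 110000011
Gen 2 (rule 106): 110000111
Gen 3 (rule 122): 111001101
Gen 4 (rule 149): 010100001
Gen 5 (rule 54): 111110011
Gen 6 (rule 106): 100010111
Gen 7 (rule 122): 010101101
Gen 8 (rule 149): 010100001
Gen 9 (rule 54): 111110011
Gen 10 (rule 106): 100010111

Answer: never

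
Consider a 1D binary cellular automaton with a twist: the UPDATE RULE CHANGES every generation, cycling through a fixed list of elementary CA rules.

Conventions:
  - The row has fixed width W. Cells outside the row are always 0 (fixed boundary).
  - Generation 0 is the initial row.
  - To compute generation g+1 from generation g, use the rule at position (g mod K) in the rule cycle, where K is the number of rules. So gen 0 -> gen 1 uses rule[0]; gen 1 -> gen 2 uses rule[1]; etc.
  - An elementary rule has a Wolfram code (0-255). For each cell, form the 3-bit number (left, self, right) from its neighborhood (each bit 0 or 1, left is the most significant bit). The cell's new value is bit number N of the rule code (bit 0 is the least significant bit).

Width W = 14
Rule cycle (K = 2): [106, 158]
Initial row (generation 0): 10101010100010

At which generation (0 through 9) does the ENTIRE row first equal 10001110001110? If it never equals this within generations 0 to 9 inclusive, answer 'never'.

Answer: never

Derivation:
Gen 0: 10101010100010
Gen 1 (rule 106): 01010101000100
Gen 2 (rule 158): 11010101101110
Gen 3 (rule 106): 11101011111010
Gen 4 (rule 158): 11001011110011
Gen 5 (rule 106): 11010110010111
Gen 6 (rule 158): 10010101110110
Gen 7 (rule 106): 00101011011110
Gen 8 (rule 158): 01101010011101
Gen 9 (rule 106): 11110100110110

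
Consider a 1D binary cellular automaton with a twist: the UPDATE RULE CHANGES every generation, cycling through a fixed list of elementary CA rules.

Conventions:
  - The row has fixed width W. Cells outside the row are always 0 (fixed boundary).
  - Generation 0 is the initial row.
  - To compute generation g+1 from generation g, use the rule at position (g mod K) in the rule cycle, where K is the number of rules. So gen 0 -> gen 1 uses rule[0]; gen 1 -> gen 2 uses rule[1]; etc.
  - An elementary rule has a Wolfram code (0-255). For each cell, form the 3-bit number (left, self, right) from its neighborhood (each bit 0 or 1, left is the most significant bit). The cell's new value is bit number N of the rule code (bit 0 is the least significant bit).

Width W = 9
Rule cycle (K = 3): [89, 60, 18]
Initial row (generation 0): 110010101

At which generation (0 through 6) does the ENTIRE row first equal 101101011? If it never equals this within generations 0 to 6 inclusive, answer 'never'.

Gen 0: 110010101
Gen 1 (rule 89): 111000000
Gen 2 (rule 60): 100100000
Gen 3 (rule 18): 011010000
Gen 4 (rule 89): 011001111
Gen 5 (rule 60): 010101000
Gen 6 (rule 18): 100000100

Answer: never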